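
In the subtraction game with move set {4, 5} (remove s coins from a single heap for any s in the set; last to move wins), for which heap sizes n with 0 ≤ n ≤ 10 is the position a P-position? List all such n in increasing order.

0, 1, 2, 3, 9, 10

Compute g(0), g(1), … for moves {4, 5}:
g(0) = mex{} = 0
g(1) = mex{} = 0
g(2) = mex{} = 0
g(3) = mex{} = 0
g(4) = mex{0} = 1
g(5) = mex{0} = 1
g(6) = mex{0} = 1
g(7) = mex{0} = 1
g(8) = mex{0,1} = 2
g(9) = mex{1} = 0
g(10) = mex{1} = 0
The P-positions (g = 0) in 0..10 are 0, 1, 2, 3, 9, 10.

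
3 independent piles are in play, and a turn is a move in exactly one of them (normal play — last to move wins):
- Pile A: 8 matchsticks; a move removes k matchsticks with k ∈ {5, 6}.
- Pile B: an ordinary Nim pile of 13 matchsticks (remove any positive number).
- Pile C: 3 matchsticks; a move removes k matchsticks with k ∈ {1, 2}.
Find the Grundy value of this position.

Grundy values for pile A (subtraction set {5, 6}):
k:     0  1  2  3  4  5  6  7  8
g(k):  0  0  0  0  0  1  1  1  1
So g(8) = 1.
Pile B is a plain Nim pile of size 13, so its Grundy value is 13.
Grundy values for pile C (subtraction set {1, 2}):
k:     0  1  2  3
g(k):  0  1  2  0
So g(3) = 0.
By the Sprague-Grundy theorem, the Grundy value of a sum of independent games is the XOR of the component values.
Combined value = 1 XOR 13 XOR 0 = 12.

12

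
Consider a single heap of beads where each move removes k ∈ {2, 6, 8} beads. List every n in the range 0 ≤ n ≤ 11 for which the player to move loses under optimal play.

Build the Grundy sequence with g(k) = mex{g(k−s) : s ∈ {2, 6, 8}, s ≤ k}:
k:     0  1  2  3  4  5  6  7  8  9 10 11
g(k):  0  0  1  1  0  0  1  1  2  2  3  3
The P-positions (g = 0) in 0..11 are 0, 1, 4, 5.

0, 1, 4, 5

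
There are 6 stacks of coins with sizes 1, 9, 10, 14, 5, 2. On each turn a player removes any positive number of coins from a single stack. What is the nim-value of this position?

Compute the nim-sum pairwise:
1 ^ 9 = 8
8 ^ 10 = 2
2 ^ 14 = 12
12 ^ 5 = 9
9 ^ 2 = 11

11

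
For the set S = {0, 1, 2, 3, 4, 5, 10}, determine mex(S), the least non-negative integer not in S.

The values 0, 1, 2, 3, 4, 5 are all present; 6 is the first non-negative integer missing from the set.

6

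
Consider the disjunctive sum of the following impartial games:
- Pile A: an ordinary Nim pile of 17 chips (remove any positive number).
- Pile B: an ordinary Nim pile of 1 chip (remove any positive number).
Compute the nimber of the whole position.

Pile A is a plain Nim pile of size 17, so its Grundy value is 17.
Pile B is a plain Nim pile of size 1, so its Grundy value is 1.
The value of a disjunctive sum is the nim-sum of the parts.
Combined value = 17 XOR 1 = 16.

16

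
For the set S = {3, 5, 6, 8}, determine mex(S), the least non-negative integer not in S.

0 is not in the set, so the mex is 0.

0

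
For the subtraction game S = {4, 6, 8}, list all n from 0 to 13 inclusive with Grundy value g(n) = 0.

0, 1, 2, 3, 12, 13

Build the Grundy sequence with g(k) = mex{g(k−s) : s ∈ {4, 6, 8}, s ≤ k}:
k:     0  1  2  3  4  5  6  7  8  9 10 11 12 13
g(k):  0  0  0  0  1  1  1  1  2  2  2  2  0  0
The P-positions (g = 0) in 0..13 are 0, 1, 2, 3, 12, 13.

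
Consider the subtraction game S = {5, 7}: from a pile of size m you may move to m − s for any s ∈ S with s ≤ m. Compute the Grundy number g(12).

Grundy values for subtraction set {5, 7}:
g(0) = mex{} = 0
g(1) = mex{} = 0
g(2) = mex{} = 0
g(3) = mex{} = 0
g(4) = mex{} = 0
g(5) = mex{0} = 1
g(6) = mex{0} = 1
g(7) = mex{0} = 1
g(8) = mex{0} = 1
g(9) = mex{0} = 1
g(10) = mex{0,1} = 2
g(11) = mex{0,1} = 2
g(12) = mex{1} = 0
So g(12) = 0.

0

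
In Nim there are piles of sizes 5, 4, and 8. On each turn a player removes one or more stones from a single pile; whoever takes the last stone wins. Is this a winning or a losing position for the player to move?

Compute the nim-sum pairwise:
5 ^ 4 = 1
1 ^ 8 = 9
The nim-sum is 9 ≠ 0, so this is an N-position: the player to move can win.

Winning position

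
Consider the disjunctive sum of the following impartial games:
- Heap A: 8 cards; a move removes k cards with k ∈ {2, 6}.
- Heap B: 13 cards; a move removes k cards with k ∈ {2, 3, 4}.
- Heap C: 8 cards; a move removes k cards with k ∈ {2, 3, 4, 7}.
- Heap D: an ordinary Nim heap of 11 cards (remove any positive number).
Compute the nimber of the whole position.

10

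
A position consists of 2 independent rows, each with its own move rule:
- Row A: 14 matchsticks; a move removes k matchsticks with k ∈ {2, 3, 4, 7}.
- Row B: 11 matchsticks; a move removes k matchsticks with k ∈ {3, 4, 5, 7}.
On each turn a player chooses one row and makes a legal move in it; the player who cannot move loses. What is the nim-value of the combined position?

1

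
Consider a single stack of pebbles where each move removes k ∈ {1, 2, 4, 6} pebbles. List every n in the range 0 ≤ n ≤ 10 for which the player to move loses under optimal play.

0, 3, 8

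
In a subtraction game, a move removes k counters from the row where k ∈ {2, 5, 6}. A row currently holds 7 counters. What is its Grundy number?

3

Grundy values for subtraction set {2, 5, 6}:
g(0) = mex{} = 0
g(1) = mex{} = 0
g(2) = mex{0} = 1
g(3) = mex{0} = 1
g(4) = mex{1} = 0
g(5) = mex{0,1} = 2
g(6) = mex{0} = 1
g(7) = mex{0,1,2} = 3
So g(7) = 3.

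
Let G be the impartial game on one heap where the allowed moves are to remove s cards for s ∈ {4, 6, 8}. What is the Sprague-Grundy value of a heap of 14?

0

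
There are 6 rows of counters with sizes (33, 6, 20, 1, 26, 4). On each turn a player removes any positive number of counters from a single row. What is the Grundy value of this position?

44

Nim-sum: 33 ⊕ 6 ⊕ 20 ⊕ 1 ⊕ 26 ⊕ 4 = 44.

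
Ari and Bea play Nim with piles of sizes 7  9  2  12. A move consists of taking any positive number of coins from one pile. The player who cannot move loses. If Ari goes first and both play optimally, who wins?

Bea wins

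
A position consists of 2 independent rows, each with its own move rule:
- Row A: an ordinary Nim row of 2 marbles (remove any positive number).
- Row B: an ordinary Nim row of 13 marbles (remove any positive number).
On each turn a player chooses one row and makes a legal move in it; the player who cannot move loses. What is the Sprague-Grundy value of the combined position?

15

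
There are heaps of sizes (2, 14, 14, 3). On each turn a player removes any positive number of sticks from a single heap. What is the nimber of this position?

Nim-sum: 2 ⊕ 14 ⊕ 14 ⊕ 3 = 1.

1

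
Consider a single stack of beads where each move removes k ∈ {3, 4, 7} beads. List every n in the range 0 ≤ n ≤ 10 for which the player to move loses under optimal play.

Compute g(0), g(1), … for moves {3, 4, 7}:
k:     0  1  2  3  4  5  6  7  8  9 10
g(k):  0  0  0  1  1  1  2  2  2  3  0
The P-positions (g = 0) in 0..10 are 0, 1, 2, 10.

0, 1, 2, 10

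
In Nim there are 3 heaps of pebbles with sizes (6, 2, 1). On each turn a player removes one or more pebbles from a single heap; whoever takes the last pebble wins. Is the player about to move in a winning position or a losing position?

In binary:
  110  (6)
  010  (2)
  001  (1)
  ---
  101  (5)
The nim-sum is 5 ≠ 0, so this is an N-position: the player to move can win.

Winning position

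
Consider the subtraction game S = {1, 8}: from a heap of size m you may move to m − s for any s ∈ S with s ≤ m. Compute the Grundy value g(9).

Compute g(0), g(1), … for moves {1, 8}:
k:     0  1  2  3  4  5  6  7  8  9
g(k):  0  1  0  1  0  1  0  1  2  0
So g(9) = 0.

0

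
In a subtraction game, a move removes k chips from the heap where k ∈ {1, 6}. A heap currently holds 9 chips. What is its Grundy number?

Compute g(0), g(1), … for moves {1, 6}:
g(0) = mex{} = 0
g(1) = mex{0} = 1
g(2) = mex{1} = 0
g(3) = mex{0} = 1
g(4) = mex{1} = 0
g(5) = mex{0} = 1
g(6) = mex{0,1} = 2
g(7) = mex{1,2} = 0
g(8) = mex{0} = 1
g(9) = mex{1} = 0
So g(9) = 0.

0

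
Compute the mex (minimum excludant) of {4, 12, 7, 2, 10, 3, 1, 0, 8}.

5

The values 0, 1, 2, 3, 4 are all present; 5 is the first non-negative integer missing from the set.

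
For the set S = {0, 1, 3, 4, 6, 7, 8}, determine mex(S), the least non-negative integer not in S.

2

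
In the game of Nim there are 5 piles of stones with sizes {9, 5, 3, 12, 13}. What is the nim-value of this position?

14

Bitwise XOR of the heap sizes:
  1001  (9)
  0101  (5)
  0011  (3)
  1100  (12)
  1101  (13)
  ----
  1110  (14)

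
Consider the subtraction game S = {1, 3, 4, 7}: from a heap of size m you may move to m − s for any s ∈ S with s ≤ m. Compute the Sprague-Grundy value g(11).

Compute g(0), g(1), … for moves {1, 3, 4, 7}:
g(0) = mex{} = 0
g(1) = mex{0} = 1
g(2) = mex{1} = 0
g(3) = mex{0} = 1
g(4) = mex{0,1} = 2
g(5) = mex{0,1,2} = 3
g(6) = mex{0,1,3} = 2
g(7) = mex{0,1,2} = 3
g(8) = mex{1,2,3} = 0
g(9) = mex{0,2,3} = 1
g(10) = mex{1,2,3} = 0
g(11) = mex{0,2,3} = 1
So g(11) = 1.

1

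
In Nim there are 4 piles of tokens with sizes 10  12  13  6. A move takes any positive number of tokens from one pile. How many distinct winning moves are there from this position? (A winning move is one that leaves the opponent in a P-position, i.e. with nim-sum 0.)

3

Nim-sum: 10 ^ 12 ^ 13 ^ 6 = 13.
The overall nim-sum is X = 13. A pile of size p has a winning move iff p XOR X < p (reduce it to p XOR X).
  10: 10 XOR 13 = 7 < 10 — winning move (to 7).
  12: 12 XOR 13 = 1 < 12 — winning move (to 1).
  13: 13 XOR 13 = 0 < 13 — winning move (to 0).
  6: 6 XOR 13 = 11 ≥ 6 — no move.
That gives 3 winning moves.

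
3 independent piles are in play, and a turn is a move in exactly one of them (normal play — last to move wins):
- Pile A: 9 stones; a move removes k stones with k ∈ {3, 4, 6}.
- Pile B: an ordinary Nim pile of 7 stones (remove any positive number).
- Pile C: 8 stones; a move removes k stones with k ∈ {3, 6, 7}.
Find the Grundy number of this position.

Grundy values for pile A (subtraction set {3, 4, 6}):
g(0) = mex{} = 0
g(1) = mex{} = 0
g(2) = mex{} = 0
g(3) = mex{0} = 1
g(4) = mex{0} = 1
g(5) = mex{0} = 1
g(6) = mex{0,1} = 2
g(7) = mex{0,1} = 2
g(8) = mex{0,1} = 2
g(9) = mex{1,2} = 0
So g(9) = 0.
Pile B is a plain Nim pile of size 7, so its Grundy value is 7.
For pile C, compute g(0), g(1), … with moves {3, 6, 7}:
k:     0  1  2  3  4  5  6  7  8
g(k):  0  0  0  1  1  1  2  2  2
So g(8) = 2.
The value of a disjunctive sum is the nim-sum of the parts.
Combined value = 0 ⊕ 7 ⊕ 2 = 5.

5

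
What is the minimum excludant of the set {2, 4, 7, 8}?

0 is not in the set, so the mex is 0.

0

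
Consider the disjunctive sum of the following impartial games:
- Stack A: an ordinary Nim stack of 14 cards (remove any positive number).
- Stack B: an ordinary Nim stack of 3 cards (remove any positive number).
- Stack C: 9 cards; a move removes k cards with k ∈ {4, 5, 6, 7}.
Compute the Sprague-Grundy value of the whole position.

15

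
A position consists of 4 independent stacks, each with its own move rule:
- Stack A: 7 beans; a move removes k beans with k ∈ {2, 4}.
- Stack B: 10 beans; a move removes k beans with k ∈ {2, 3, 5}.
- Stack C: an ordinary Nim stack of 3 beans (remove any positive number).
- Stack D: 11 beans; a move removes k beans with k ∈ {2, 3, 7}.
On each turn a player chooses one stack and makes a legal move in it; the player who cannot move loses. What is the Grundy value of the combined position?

2

For stack A, compute g(0), g(1), … with moves {2, 4}:
k:     0  1  2  3  4  5  6  7
g(k):  0  0  1  1  2  2  0  0
So g(7) = 0.
Grundy values for stack B (subtraction set {2, 3, 5}):
g(0) = mex{} = 0
g(1) = mex{} = 0
g(2) = mex{0} = 1
g(3) = mex{0} = 1
g(4) = mex{0,1} = 2
g(5) = mex{0,1} = 2
g(6) = mex{0,1,2} = 3
g(7) = mex{1,2} = 0
g(8) = mex{1,2,3} = 0
g(9) = mex{0,2,3} = 1
g(10) = mex{0,2} = 1
So g(10) = 1.
Stack C is a plain Nim stack of size 3, so its Grundy value is 3.
For stack D, compute g(0), g(1), … with moves {2, 3, 7}:
k:     0  1  2  3  4  5  6  7  8  9 10 11
g(k):  0  0  1  1  2  0  0  1  1  2  0  0
So g(11) = 0.
By the Sprague-Grundy theorem, the Grundy value of a sum of independent games is the XOR of the component values.
Combined value = 0 ⊕ 1 ⊕ 3 ⊕ 0 = 2.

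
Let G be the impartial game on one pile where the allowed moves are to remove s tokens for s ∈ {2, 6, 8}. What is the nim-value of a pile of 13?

2

Grundy values for subtraction set {2, 6, 8}:
k:     0  1  2  3  4  5  6  7  8  9 10 11 12 13
g(k):  0  0  1  1  0  0  1  1  2  2  3  3  2  2
So g(13) = 2.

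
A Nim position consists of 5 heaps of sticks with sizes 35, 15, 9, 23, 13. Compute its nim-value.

63

Bitwise XOR of the heap sizes:
  100011  (35)
  001111  (15)
  001001  (9)
  010111  (23)
  001101  (13)
  ------
  111111  (63)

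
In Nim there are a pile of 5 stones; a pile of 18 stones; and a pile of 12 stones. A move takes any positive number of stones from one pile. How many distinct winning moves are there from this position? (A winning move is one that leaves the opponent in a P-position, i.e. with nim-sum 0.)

1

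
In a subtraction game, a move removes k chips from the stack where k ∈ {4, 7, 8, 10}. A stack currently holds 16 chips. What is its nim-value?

0

Build the Grundy sequence with g(k) = mex{g(k−s) : s ∈ {4, 7, 8, 10}, s ≤ k}:
k:     0  1  2  3  4  5  6  7  8  9 10 11 12 13 14 15 16
g(k):  0  0  0  0  1  1  1  1  2  2  2  2  3  3  0  0  0
So g(16) = 0.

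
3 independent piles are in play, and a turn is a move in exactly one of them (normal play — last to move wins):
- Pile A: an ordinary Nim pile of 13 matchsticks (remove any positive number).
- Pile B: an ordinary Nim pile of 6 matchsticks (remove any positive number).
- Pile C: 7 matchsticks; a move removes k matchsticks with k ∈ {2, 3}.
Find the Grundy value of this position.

Pile A is a plain Nim pile of size 13, so its Grundy value is 13.
Pile B is a plain Nim pile of size 6, so its Grundy value is 6.
Grundy values for pile C (subtraction set {2, 3}):
g(0) = mex{} = 0
g(1) = mex{} = 0
g(2) = mex{0} = 1
g(3) = mex{0} = 1
g(4) = mex{0,1} = 2
g(5) = mex{1} = 0
g(6) = mex{1,2} = 0
g(7) = mex{0,2} = 1
So g(7) = 1.
The value of a disjunctive sum is the nim-sum of the parts.
Combined value = 13 XOR 6 XOR 1 = 10.

10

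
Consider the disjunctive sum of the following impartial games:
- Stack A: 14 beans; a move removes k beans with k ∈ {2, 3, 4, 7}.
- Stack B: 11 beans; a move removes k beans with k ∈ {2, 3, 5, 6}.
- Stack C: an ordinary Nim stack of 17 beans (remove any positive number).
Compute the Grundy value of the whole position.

17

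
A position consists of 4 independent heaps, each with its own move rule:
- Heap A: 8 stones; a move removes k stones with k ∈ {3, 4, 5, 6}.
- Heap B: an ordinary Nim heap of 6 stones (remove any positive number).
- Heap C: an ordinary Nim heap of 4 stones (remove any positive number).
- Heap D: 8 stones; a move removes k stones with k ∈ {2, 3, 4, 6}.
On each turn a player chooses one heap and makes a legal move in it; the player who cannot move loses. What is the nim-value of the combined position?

For heap A, compute g(0), g(1), … with moves {3, 4, 5, 6}:
k:     0  1  2  3  4  5  6  7  8
g(k):  0  0  0  1  1  1  2  2  2
So g(8) = 2.
Heap B is a plain Nim heap of size 6, so its Grundy value is 6.
Heap C is a plain Nim heap of size 4, so its Grundy value is 4.
Grundy values for heap D (subtraction set {2, 3, 4, 6}):
g(0) = mex{} = 0
g(1) = mex{} = 0
g(2) = mex{0} = 1
g(3) = mex{0} = 1
g(4) = mex{0,1} = 2
g(5) = mex{0,1} = 2
g(6) = mex{0,1,2} = 3
g(7) = mex{0,1,2} = 3
g(8) = mex{1,2,3} = 0
So g(8) = 0.
By the Sprague-Grundy theorem, the Grundy value of a sum of independent games is the XOR of the component values.
Combined value = 2 ⊕ 6 ⊕ 4 ⊕ 0 = 0.

0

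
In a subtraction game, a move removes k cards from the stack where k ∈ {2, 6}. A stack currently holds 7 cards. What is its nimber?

Grundy values for subtraction set {2, 6}:
g(0) = mex{} = 0
g(1) = mex{} = 0
g(2) = mex{0} = 1
g(3) = mex{0} = 1
g(4) = mex{1} = 0
g(5) = mex{1} = 0
g(6) = mex{0} = 1
g(7) = mex{0} = 1
So g(7) = 1.

1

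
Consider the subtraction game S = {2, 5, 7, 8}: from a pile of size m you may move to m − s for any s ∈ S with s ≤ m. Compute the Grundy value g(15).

1

Build the Grundy sequence with g(k) = mex{g(k−s) : s ∈ {2, 5, 7, 8}, s ≤ k}:
k:     0  1  2  3  4  5  6  7  8  9 10 11 12 13 14 15
g(k):  0  0  1  1  0  2  1  3  2  2  0  3  1  0  0  1
So g(15) = 1.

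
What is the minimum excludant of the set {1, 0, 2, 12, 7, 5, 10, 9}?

The values 0, 1, 2 are all present; 3 is the first non-negative integer missing from the set.

3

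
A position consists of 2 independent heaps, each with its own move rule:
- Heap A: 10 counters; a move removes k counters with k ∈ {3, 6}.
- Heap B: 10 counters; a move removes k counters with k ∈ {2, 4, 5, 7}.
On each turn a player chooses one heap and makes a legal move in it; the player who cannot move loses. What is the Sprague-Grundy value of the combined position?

0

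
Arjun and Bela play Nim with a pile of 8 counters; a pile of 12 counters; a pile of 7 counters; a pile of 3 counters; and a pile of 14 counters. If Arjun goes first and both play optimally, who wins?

Arjun wins

Compute the nim-sum pairwise:
8 XOR 12 = 4
4 XOR 7 = 3
3 XOR 3 = 0
0 XOR 14 = 14
The nim-sum is 14 ≠ 0, so this is an N-position: the player to move can win; Arjun has a winning move.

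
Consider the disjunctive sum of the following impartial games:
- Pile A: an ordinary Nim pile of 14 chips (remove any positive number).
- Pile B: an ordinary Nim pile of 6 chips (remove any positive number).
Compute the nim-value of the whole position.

8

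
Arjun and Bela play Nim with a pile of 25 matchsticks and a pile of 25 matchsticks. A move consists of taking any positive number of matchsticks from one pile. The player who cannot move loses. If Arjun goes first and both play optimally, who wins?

Bela wins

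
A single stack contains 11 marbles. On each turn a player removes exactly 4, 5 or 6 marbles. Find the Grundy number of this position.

0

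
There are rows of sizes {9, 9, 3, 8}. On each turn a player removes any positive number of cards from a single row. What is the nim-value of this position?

11

Compute the nim-sum pairwise:
9 ^ 9 = 0
0 ^ 3 = 3
3 ^ 8 = 11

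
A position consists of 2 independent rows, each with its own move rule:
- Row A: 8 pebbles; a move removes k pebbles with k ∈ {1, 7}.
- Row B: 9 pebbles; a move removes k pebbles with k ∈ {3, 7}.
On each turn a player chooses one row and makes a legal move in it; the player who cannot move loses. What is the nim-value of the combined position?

1

For row A, compute g(0), g(1), … with moves {1, 7}:
g(0) = mex{} = 0
g(1) = mex{0} = 1
g(2) = mex{1} = 0
g(3) = mex{0} = 1
g(4) = mex{1} = 0
g(5) = mex{0} = 1
g(6) = mex{1} = 0
g(7) = mex{0} = 1
g(8) = mex{1} = 0
So g(8) = 0.
For row B, compute g(0), g(1), … with moves {3, 7}:
k:     0  1  2  3  4  5  6  7  8  9
g(k):  0  0  0  1  1  1  0  2  2  1
So g(9) = 1.
By the Sprague-Grundy theorem, the Grundy value of a sum of independent games is the XOR of the component values.
Combined value = 0 XOR 1 = 1.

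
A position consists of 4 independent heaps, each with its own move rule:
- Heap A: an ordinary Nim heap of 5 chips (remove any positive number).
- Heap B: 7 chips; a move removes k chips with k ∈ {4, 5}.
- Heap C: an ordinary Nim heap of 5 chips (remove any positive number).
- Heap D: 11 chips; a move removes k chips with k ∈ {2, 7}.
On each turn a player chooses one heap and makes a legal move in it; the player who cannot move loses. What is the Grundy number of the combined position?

0

Heap A is a plain Nim heap of size 5, so its Grundy value is 5.
Build the Grundy sequence for heap B with g(k) = mex{g(k−s) : s ∈ {4, 5}, s ≤ k}:
k:     0  1  2  3  4  5  6  7
g(k):  0  0  0  0  1  1  1  1
So g(7) = 1.
Heap C is a plain Nim heap of size 5, so its Grundy value is 5.
Build the Grundy sequence for heap D with g(k) = mex{g(k−s) : s ∈ {2, 7}, s ≤ k}:
k:     0  1  2  3  4  5  6  7  8  9 10 11
g(k):  0  0  1  1  0  0  1  1  2  0  0  1
So g(11) = 1.
The value of a disjunctive sum is the nim-sum of the parts.
Combined value = 5 ⊕ 1 ⊕ 5 ⊕ 1 = 0.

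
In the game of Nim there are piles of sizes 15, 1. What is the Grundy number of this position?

14

Compute the nim-sum pairwise:
15 XOR 1 = 14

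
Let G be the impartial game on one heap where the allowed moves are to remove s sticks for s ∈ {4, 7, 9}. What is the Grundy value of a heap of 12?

Compute g(0), g(1), … for moves {4, 7, 9}:
g(0) = mex{} = 0
g(1) = mex{} = 0
g(2) = mex{} = 0
g(3) = mex{} = 0
g(4) = mex{0} = 1
g(5) = mex{0} = 1
g(6) = mex{0} = 1
g(7) = mex{0} = 1
g(8) = mex{0,1} = 2
g(9) = mex{0,1} = 2
g(10) = mex{0,1} = 2
g(11) = mex{0,1} = 2
g(12) = mex{0,1,2} = 3
So g(12) = 3.

3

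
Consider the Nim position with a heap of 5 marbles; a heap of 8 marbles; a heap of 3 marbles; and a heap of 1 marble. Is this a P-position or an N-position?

N-position

Compute the nim-sum pairwise:
5 ^ 8 = 13
13 ^ 3 = 14
14 ^ 1 = 15
The nim-sum is 15 ≠ 0, so this is an N-position: the player to move can win.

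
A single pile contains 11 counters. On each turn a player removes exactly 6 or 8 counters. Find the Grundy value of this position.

1

Build the Grundy sequence with g(k) = mex{g(k−s) : s ∈ {6, 8}, s ≤ k}:
g(0) = mex{} = 0
g(1) = mex{} = 0
g(2) = mex{} = 0
g(3) = mex{} = 0
g(4) = mex{} = 0
g(5) = mex{} = 0
g(6) = mex{0} = 1
g(7) = mex{0} = 1
g(8) = mex{0} = 1
g(9) = mex{0} = 1
g(10) = mex{0} = 1
g(11) = mex{0} = 1
So g(11) = 1.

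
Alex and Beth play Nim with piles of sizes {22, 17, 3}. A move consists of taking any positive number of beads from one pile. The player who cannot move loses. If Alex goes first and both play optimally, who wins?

Alex wins

In binary:
  10110  (22)
  10001  (17)
  00011  (3)
  -----
  00100  (4)
The nim-sum is 4 ≠ 0, so this is an N-position: the player to move can win; Alex has a winning move.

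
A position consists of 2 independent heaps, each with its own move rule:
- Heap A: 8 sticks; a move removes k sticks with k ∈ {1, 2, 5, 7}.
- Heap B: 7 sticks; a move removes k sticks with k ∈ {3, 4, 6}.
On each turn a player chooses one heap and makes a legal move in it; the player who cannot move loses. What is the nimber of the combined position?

Grundy values for heap A (subtraction set {1, 2, 5, 7}):
g(0) = mex{} = 0
g(1) = mex{0} = 1
g(2) = mex{0,1} = 2
g(3) = mex{1,2} = 0
g(4) = mex{0,2} = 1
g(5) = mex{0,1} = 2
g(6) = mex{1,2} = 0
g(7) = mex{0,2} = 1
g(8) = mex{0,1} = 2
So g(8) = 2.
Build the Grundy sequence for heap B with g(k) = mex{g(k−s) : s ∈ {3, 4, 6}, s ≤ k}:
k:     0  1  2  3  4  5  6  7
g(k):  0  0  0  1  1  1  2  2
So g(7) = 2.
The value of a disjunctive sum is the nim-sum of the parts.
Combined value = 2 ⊕ 2 = 0.

0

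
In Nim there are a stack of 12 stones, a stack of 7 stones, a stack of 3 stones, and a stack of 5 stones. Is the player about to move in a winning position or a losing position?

Winning position

In binary:
  1100  (12)
  0111  (7)
  0011  (3)
  0101  (5)
  ----
  1101  (13)
The nim-sum is 13 ≠ 0, so this is an N-position: the player to move can win.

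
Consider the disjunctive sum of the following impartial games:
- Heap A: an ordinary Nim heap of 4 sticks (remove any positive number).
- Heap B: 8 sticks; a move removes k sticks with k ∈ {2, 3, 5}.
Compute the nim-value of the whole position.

Heap A is a plain Nim heap of size 4, so its Grundy value is 4.
For heap B, compute g(0), g(1), … with moves {2, 3, 5}:
k:     0  1  2  3  4  5  6  7  8
g(k):  0  0  1  1  2  2  3  0  0
So g(8) = 0.
By the Sprague-Grundy theorem, the Grundy value of a sum of independent games is the XOR of the component values.
Combined value = 4 ⊕ 0 = 4.

4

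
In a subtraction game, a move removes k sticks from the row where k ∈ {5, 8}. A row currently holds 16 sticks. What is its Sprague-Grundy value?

0

Build the Grundy sequence with g(k) = mex{g(k−s) : s ∈ {5, 8}, s ≤ k}:
k:     0  1  2  3  4  5  6  7  8  9 10 11 12 13 14 15 16
g(k):  0  0  0  0  0  1  1  1  1  1  2  2  2  0  0  0  0
So g(16) = 0.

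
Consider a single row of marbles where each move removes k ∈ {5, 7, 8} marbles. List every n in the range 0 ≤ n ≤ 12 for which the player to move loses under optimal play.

0, 1, 2, 3, 4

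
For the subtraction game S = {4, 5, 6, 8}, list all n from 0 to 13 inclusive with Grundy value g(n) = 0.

0, 1, 2, 3, 12, 13

Grundy values for subtraction set {4, 5, 6, 8}:
k:     0  1  2  3  4  5  6  7  8  9 10 11 12 13
g(k):  0  0  0  0  1  1  1  1  2  2  2  2  0  0
The P-positions (g = 0) in 0..13 are 0, 1, 2, 3, 12, 13.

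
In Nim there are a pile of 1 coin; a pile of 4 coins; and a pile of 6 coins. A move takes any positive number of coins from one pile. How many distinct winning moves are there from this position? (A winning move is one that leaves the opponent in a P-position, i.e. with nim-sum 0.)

Nim-sum: 1 XOR 4 XOR 6 = 3.
The overall nim-sum is X = 3. A pile of size p has a winning move iff p XOR X < p (reduce it to p XOR X).
  1: 1 XOR 3 = 2 ≥ 1 — no move.
  4: 4 XOR 3 = 7 ≥ 4 — no move.
  6: 6 XOR 3 = 5 < 6 — winning move (to 5).
That gives 1 winning move.

1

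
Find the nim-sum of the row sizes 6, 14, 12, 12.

Nim-sum: 6 ^ 14 ^ 12 ^ 12 = 8.

8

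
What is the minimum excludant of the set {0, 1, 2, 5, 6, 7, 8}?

3

The values 0, 1, 2 are all present; 3 is the first non-negative integer missing from the set.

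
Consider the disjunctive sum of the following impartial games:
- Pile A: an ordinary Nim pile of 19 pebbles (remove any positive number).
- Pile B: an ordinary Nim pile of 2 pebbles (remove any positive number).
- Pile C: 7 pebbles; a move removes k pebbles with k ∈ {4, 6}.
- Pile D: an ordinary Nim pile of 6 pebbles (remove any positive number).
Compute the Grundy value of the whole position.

22

Pile A is a plain Nim pile of size 19, so its Grundy value is 19.
Pile B is a plain Nim pile of size 2, so its Grundy value is 2.
For pile C, compute g(0), g(1), … with moves {4, 6}:
g(0) = mex{} = 0
g(1) = mex{} = 0
g(2) = mex{} = 0
g(3) = mex{} = 0
g(4) = mex{0} = 1
g(5) = mex{0} = 1
g(6) = mex{0} = 1
g(7) = mex{0} = 1
So g(7) = 1.
Pile D is a plain Nim pile of size 6, so its Grundy value is 6.
By the Sprague-Grundy theorem, the Grundy value of a sum of independent games is the XOR of the component values.
Combined value = 19 ⊕ 2 ⊕ 1 ⊕ 6 = 22.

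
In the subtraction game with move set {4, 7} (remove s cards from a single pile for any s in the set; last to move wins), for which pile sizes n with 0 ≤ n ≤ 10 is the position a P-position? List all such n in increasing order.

0, 1, 2, 3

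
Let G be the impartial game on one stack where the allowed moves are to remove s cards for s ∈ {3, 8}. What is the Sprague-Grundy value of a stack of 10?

Compute g(0), g(1), … for moves {3, 8}:
g(0) = mex{} = 0
g(1) = mex{} = 0
g(2) = mex{} = 0
g(3) = mex{0} = 1
g(4) = mex{0} = 1
g(5) = mex{0} = 1
g(6) = mex{1} = 0
g(7) = mex{1} = 0
g(8) = mex{0,1} = 2
g(9) = mex{0} = 1
g(10) = mex{0} = 1
So g(10) = 1.

1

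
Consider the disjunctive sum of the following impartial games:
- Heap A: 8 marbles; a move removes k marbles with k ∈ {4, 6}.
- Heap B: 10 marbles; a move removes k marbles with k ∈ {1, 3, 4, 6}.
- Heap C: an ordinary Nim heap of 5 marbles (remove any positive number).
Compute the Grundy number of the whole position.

6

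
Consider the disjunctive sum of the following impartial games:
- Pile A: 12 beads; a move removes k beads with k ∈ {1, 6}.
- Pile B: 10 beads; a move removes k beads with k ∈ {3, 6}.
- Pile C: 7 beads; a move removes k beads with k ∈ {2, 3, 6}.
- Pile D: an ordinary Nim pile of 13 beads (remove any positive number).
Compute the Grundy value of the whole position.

13

Grundy values for pile A (subtraction set {1, 6}):
k:     0  1  2  3  4  5  6  7  8  9 10 11 12
g(k):  0  1  0  1  0  1  2  0  1  0  1  0  1
So g(12) = 1.
Build the Grundy sequence for pile B with g(k) = mex{g(k−s) : s ∈ {3, 6}, s ≤ k}:
k:     0  1  2  3  4  5  6  7  8  9 10
g(k):  0  0  0  1  1  1  2  2  2  0  0
So g(10) = 0.
Build the Grundy sequence for pile C with g(k) = mex{g(k−s) : s ∈ {2, 3, 6}, s ≤ k}:
g(0) = mex{} = 0
g(1) = mex{} = 0
g(2) = mex{0} = 1
g(3) = mex{0} = 1
g(4) = mex{0,1} = 2
g(5) = mex{1} = 0
g(6) = mex{0,1,2} = 3
g(7) = mex{0,2} = 1
So g(7) = 1.
Pile D is a plain Nim pile of size 13, so its Grundy value is 13.
By the Sprague-Grundy theorem, the Grundy value of a sum of independent games is the XOR of the component values.
Combined value = 1 ⊕ 0 ⊕ 1 ⊕ 13 = 13.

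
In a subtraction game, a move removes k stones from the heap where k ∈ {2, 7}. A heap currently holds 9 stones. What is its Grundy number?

0

Compute g(0), g(1), … for moves {2, 7}:
k:     0  1  2  3  4  5  6  7  8  9
g(k):  0  0  1  1  0  0  1  1  2  0
So g(9) = 0.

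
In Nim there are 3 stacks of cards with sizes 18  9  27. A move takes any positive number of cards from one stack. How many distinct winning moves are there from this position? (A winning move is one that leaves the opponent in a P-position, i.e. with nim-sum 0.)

0

Compute the nim-sum pairwise:
18 XOR 9 = 27
27 XOR 27 = 0
The nim-sum is already 0, so every move leaves a nonzero nim-sum — there are no winning moves.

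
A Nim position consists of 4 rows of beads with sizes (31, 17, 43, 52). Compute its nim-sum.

17

Compute the nim-sum pairwise:
31 ⊕ 17 = 14
14 ⊕ 43 = 37
37 ⊕ 52 = 17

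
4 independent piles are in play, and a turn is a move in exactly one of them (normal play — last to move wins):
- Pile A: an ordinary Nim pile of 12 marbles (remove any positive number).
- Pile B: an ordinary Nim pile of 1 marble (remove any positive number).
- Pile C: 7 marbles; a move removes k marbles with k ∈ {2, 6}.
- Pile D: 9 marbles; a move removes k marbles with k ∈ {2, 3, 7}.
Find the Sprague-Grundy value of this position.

Pile A is a plain Nim pile of size 12, so its Grundy value is 12.
Pile B is a plain Nim pile of size 1, so its Grundy value is 1.
Build the Grundy sequence for pile C with g(k) = mex{g(k−s) : s ∈ {2, 6}, s ≤ k}:
g(0) = mex{} = 0
g(1) = mex{} = 0
g(2) = mex{0} = 1
g(3) = mex{0} = 1
g(4) = mex{1} = 0
g(5) = mex{1} = 0
g(6) = mex{0} = 1
g(7) = mex{0} = 1
So g(7) = 1.
For pile D, compute g(0), g(1), … with moves {2, 3, 7}:
k:     0  1  2  3  4  5  6  7  8  9
g(k):  0  0  1  1  2  0  0  1  1  2
So g(9) = 2.
The value of a disjunctive sum is the nim-sum of the parts.
Combined value = 12 ⊕ 1 ⊕ 1 ⊕ 2 = 14.

14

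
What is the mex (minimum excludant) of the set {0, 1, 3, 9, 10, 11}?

2

The values 0, 1 are all present; 2 is the first non-negative integer missing from the set.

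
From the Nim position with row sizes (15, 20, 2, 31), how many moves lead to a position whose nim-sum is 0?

In binary:
  01111  (15)
  10100  (20)
  00010  (2)
  11111  (31)
  -----
  00110  (6)
The overall nim-sum is X = 6. A row of size p has a winning move iff p XOR X < p (reduce it to p XOR X).
  15: 15 XOR 6 = 9 < 15 — winning move (to 9).
  20: 20 XOR 6 = 18 < 20 — winning move (to 18).
  2: 2 XOR 6 = 4 ≥ 2 — no move.
  31: 31 XOR 6 = 25 < 31 — winning move (to 25).
That gives 3 winning moves.

3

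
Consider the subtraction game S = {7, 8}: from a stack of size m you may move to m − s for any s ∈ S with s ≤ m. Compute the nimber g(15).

0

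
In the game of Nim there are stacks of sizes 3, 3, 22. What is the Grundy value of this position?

In binary:
  00011  (3)
  00011  (3)
  10110  (22)
  -----
  10110  (22)

22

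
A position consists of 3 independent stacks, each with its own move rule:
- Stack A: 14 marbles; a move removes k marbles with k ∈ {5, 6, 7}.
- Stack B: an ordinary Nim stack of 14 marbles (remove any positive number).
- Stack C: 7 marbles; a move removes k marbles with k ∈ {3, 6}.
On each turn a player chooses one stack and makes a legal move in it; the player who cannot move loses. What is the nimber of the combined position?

12

For stack A, compute g(0), g(1), … with moves {5, 6, 7}:
k:     0  1  2  3  4  5  6  7  8  9 10 11 12 13 14
g(k):  0  0  0  0  0  1  1  1  1  1  2  2  0  0  0
So g(14) = 0.
Stack B is a plain Nim stack of size 14, so its Grundy value is 14.
For stack C, compute g(0), g(1), … with moves {3, 6}:
k:     0  1  2  3  4  5  6  7
g(k):  0  0  0  1  1  1  2  2
So g(7) = 2.
By the Sprague-Grundy theorem, the Grundy value of a sum of independent games is the XOR of the component values.
Combined value = 0 ⊕ 14 ⊕ 2 = 12.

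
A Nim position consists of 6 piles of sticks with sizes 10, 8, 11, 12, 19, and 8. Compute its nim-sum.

Bitwise XOR of the heap sizes:
  01010  (10)
  01000  (8)
  01011  (11)
  01100  (12)
  10011  (19)
  01000  (8)
  -----
  11110  (30)

30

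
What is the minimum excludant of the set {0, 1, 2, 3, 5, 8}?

4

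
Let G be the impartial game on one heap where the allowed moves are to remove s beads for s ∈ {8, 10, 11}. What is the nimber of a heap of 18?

2

Grundy values for subtraction set {8, 10, 11}:
k:     0  1  2  3  4  5  6  7  8  9 10 11 12 13 14 15 16 17 18
g(k):  0  0  0  0  0  0  0  0  1  1  1  1  1  1  1  1  2  2  2
So g(18) = 2.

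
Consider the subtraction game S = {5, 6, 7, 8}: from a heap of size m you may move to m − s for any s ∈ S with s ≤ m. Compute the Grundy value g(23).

Build the Grundy sequence with g(k) = mex{g(k−s) : s ∈ {5, 6, 7, 8}, s ≤ k}:
k:     0  1  2  3  4  5  6  7  8  9 10 11 12 13 14 15 16 17 18 19 20 21 22 23
g(k):  0  0  0  0  0  1  1  1  1  1  2  2  2  0  0  0  0  0  1  1  1  1  1  2
So g(23) = 2.

2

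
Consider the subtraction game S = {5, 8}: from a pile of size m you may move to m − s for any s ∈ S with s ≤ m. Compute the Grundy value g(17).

0

Compute g(0), g(1), … for moves {5, 8}:
k:     0  1  2  3  4  5  6  7  8  9 10 11 12 13 14 15 16 17
g(k):  0  0  0  0  0  1  1  1  1  1  2  2  2  0  0  0  0  0
So g(17) = 0.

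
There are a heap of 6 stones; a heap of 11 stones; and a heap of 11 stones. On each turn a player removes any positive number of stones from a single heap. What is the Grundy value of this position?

Bitwise XOR of the heap sizes:
  0110  (6)
  1011  (11)
  1011  (11)
  ----
  0110  (6)

6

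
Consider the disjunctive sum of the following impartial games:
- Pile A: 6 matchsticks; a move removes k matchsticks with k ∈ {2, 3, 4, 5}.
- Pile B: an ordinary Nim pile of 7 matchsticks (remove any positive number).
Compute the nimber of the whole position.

4

For pile A, compute g(0), g(1), … with moves {2, 3, 4, 5}:
g(0) = mex{} = 0
g(1) = mex{} = 0
g(2) = mex{0} = 1
g(3) = mex{0} = 1
g(4) = mex{0,1} = 2
g(5) = mex{0,1} = 2
g(6) = mex{0,1,2} = 3
So g(6) = 3.
Pile B is a plain Nim pile of size 7, so its Grundy value is 7.
By the Sprague-Grundy theorem, the Grundy value of a sum of independent games is the XOR of the component values.
Combined value = 3 ⊕ 7 = 4.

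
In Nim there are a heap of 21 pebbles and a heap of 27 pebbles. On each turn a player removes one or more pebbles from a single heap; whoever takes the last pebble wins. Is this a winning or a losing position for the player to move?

Winning position

Compute the nim-sum pairwise:
21 XOR 27 = 14
The nim-sum is 14 ≠ 0, so this is an N-position: the player to move can win.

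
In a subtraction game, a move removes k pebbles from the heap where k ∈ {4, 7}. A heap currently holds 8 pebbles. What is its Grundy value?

2

Build the Grundy sequence with g(k) = mex{g(k−s) : s ∈ {4, 7}, s ≤ k}:
k:     0  1  2  3  4  5  6  7  8
g(k):  0  0  0  0  1  1  1  1  2
So g(8) = 2.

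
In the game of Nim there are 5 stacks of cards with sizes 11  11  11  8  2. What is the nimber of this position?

In binary:
  1011  (11)
  1011  (11)
  1011  (11)
  1000  (8)
  0010  (2)
  ----
  0001  (1)

1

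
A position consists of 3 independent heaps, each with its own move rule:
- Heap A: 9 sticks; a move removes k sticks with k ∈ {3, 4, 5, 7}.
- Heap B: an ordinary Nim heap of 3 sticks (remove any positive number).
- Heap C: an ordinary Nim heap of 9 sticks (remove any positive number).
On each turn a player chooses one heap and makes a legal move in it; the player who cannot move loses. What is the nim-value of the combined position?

Build the Grundy sequence for heap A with g(k) = mex{g(k−s) : s ∈ {3, 4, 5, 7}, s ≤ k}:
g(0) = mex{} = 0
g(1) = mex{} = 0
g(2) = mex{} = 0
g(3) = mex{0} = 1
g(4) = mex{0} = 1
g(5) = mex{0} = 1
g(6) = mex{0,1} = 2
g(7) = mex{0,1} = 2
g(8) = mex{0,1} = 2
g(9) = mex{0,1,2} = 3
So g(9) = 3.
Heap B is a plain Nim heap of size 3, so its Grundy value is 3.
Heap C is a plain Nim heap of size 9, so its Grundy value is 9.
By the Sprague-Grundy theorem, the Grundy value of a sum of independent games is the XOR of the component values.
Combined value = 3 ⊕ 3 ⊕ 9 = 9.

9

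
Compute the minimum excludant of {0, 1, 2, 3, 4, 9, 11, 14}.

The values 0, 1, 2, 3, 4 are all present; 5 is the first non-negative integer missing from the set.

5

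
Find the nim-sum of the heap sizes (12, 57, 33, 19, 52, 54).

5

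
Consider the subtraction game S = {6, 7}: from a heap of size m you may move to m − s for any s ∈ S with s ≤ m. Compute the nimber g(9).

1

Compute g(0), g(1), … for moves {6, 7}:
g(0) = mex{} = 0
g(1) = mex{} = 0
g(2) = mex{} = 0
g(3) = mex{} = 0
g(4) = mex{} = 0
g(5) = mex{} = 0
g(6) = mex{0} = 1
g(7) = mex{0} = 1
g(8) = mex{0} = 1
g(9) = mex{0} = 1
So g(9) = 1.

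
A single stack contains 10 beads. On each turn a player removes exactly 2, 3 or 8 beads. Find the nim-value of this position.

0

Build the Grundy sequence with g(k) = mex{g(k−s) : s ∈ {2, 3, 8}, s ≤ k}:
k:     0  1  2  3  4  5  6  7  8  9 10
g(k):  0  0  1  1  2  0  0  1  1  2  0
So g(10) = 0.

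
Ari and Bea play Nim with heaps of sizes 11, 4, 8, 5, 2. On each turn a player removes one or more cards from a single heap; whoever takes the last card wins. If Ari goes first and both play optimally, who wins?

Bea wins

Nim-sum: 11 ⊕ 4 ⊕ 8 ⊕ 5 ⊕ 2 = 0.
The nim-sum is 0, so this is a P-position: the player to move is in a losing position under optimal play; Ari is about to move from it and so loses — Bea wins.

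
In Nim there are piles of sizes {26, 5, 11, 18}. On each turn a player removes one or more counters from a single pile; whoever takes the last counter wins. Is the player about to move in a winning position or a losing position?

Winning position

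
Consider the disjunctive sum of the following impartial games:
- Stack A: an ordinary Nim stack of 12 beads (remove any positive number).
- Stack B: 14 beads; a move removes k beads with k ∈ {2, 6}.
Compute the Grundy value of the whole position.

13

Stack A is a plain Nim stack of size 12, so its Grundy value is 12.
For stack B, compute g(0), g(1), … with moves {2, 6}:
g(0) = mex{} = 0
g(1) = mex{} = 0
g(2) = mex{0} = 1
g(3) = mex{0} = 1
g(4) = mex{1} = 0
g(5) = mex{1} = 0
g(6) = mex{0} = 1
g(7) = mex{0} = 1
g(8) = mex{1} = 0
g(9) = mex{1} = 0
g(10) = mex{0} = 1
g(11) = mex{0} = 1
g(12) = mex{1} = 0
g(13) = mex{1} = 0
g(14) = mex{0} = 1
So g(14) = 1.
The value of a disjunctive sum is the nim-sum of the parts.
Combined value = 12 XOR 1 = 13.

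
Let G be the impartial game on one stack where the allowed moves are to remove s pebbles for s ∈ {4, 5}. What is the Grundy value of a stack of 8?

2

Compute g(0), g(1), … for moves {4, 5}:
g(0) = mex{} = 0
g(1) = mex{} = 0
g(2) = mex{} = 0
g(3) = mex{} = 0
g(4) = mex{0} = 1
g(5) = mex{0} = 1
g(6) = mex{0} = 1
g(7) = mex{0} = 1
g(8) = mex{0,1} = 2
So g(8) = 2.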